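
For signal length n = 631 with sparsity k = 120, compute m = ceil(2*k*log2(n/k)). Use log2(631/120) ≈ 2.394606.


log2(n/k) = log2(631/120) ≈ 2.394606.
2*k*log2(n/k) ≈ 2*120*2.394606 = 574.70544.
m = ceil(574.70544) = 575.

575


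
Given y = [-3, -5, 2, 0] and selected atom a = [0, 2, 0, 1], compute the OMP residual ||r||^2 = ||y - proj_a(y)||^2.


a^T a = 5.
a^T y = -10.
coeff = -10/5 = -2.
||r||^2 = 18.

18


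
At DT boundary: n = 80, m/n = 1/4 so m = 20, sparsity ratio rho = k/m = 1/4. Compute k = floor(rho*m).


m = 1/4*80 = 20.
rho = 1/4.
rho*m = 1/4*20 = 5.
k = floor(5) = 5.

5


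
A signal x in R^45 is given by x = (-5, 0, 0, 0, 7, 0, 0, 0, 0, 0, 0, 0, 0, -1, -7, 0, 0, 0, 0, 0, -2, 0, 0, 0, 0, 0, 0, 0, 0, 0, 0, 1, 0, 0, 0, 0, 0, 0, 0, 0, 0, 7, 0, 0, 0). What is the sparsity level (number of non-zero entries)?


Non-zero positions: [0, 4, 13, 14, 20, 31, 41].
Sparsity = 7.

7


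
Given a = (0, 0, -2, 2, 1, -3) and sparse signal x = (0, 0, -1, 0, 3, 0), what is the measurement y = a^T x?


Non-zero terms: ['-2*-1', '1*3']
Products: [2, 3]
y = sum = 5.

5


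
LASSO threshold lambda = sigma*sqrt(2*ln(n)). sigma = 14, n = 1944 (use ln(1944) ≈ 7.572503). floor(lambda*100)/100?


ln(1944) ≈ 7.572503.
2*ln(n) ≈ 15.145006.
sqrt(2*ln(n)) ≈ sqrt(15.145006) ≈ 3.891659.
lambda ≈ 14*3.891659 = 54.483226.
floor(lambda*100)/100 = 54.48.

54.48


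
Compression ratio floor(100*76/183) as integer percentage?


100*m/n = 100*76/183 ≈ 41.5301.
floor = 41.

41


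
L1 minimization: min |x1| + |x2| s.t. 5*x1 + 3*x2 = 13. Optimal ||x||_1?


Axis intercepts:
  x1 = 13/5, x2 = 0: L1 = 13/5
  x1 = 0, x2 = 13/3: L1 = 13/3
x* = (13/5, 0)
||x*||_1 = 13/5.

13/5


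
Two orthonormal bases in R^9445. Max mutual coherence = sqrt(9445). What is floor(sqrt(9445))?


97^2 = 9409 <= 9445 < 9604 = 98^2, so 97 <= sqrt(9445) < 98.
floor(sqrt(9445)) = 97.

97


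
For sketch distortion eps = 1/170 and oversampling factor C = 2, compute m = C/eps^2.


1/eps = 170.
(1/eps)^2 = 28900.
m = 2*28900 = 57800.

57800


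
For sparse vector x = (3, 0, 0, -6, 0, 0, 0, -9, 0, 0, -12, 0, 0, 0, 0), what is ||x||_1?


Non-zero entries: [(0, 3), (3, -6), (7, -9), (10, -12)]
Absolute values: [3, 6, 9, 12]
||x||_1 = sum = 30.

30


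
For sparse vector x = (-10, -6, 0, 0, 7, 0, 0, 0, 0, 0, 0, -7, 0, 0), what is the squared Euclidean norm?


Non-zero entries: [(0, -10), (1, -6), (4, 7), (11, -7)]
Squares: [100, 36, 49, 49]
||x||_2^2 = sum = 234.

234


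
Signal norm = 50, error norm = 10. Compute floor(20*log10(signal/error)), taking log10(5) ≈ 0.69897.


||x||/||e|| = 50/10 = 5.
log10(5) ≈ 0.69897.
20*log10(||x||/||e||) ≈ 20*0.69897 = 13.9794.
floor(13.9794) = 13.

13


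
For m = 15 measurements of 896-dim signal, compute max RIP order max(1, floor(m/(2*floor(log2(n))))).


floor(log2(896)) = 9.
2*9 = 18.
m/(2*floor(log2(n))) = 15/18 ≈ 0.8333.
floor = 0.
k = max(1, 0) = 1.

1


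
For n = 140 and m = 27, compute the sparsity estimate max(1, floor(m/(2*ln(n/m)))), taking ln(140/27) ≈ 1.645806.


n/m = 140/27.
ln(n/m) ≈ 1.645806.
2*ln(n/m) ≈ 3.291612.
m/(2*ln(n/m)) ≈ 27/3.291612 ≈ 8.2027.
floor = 8.
k_max = max(1, 8) = 8.

8


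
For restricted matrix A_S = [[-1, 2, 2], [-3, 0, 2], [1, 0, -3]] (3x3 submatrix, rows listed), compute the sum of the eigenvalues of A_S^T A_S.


Sum of eigenvalues of A_S^T A_S = trace(A_S^T A_S) = sum of squared column norms of A_S.
A_S^T A_S diagonal: [11, 4, 17].
trace = 11 + 4 + 17 = 32.

32


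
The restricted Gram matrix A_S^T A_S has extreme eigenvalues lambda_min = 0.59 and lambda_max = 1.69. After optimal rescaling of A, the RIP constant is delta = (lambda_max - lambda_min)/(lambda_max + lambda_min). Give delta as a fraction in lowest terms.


lambda_max - lambda_min = 1.69 - 0.59 = 1.10.
lambda_max + lambda_min = 1.69 + 0.59 = 2.28.
delta = 1.10/2.28 = 110/228 = 55/114.

55/114


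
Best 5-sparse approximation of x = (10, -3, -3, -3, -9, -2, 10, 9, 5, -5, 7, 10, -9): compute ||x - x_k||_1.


Sorted |x_i| descending: [10, 10, 10, 9, 9, 9, 7, 5, 5, 3, 3, 3, 2]
Keep top 5: [10, 10, 10, 9, 9]
Tail entries: [9, 7, 5, 5, 3, 3, 3, 2]
L1 error = sum of tail = 37.

37


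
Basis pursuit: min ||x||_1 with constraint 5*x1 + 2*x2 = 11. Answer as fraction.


Axis intercepts:
  x1 = 11/5, x2 = 0: L1 = 11/5
  x1 = 0, x2 = 11/2: L1 = 11/2
x* = (11/5, 0)
||x*||_1 = 11/5.

11/5


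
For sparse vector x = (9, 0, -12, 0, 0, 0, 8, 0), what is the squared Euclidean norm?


Non-zero entries: [(0, 9), (2, -12), (6, 8)]
Squares: [81, 144, 64]
||x||_2^2 = sum = 289.

289


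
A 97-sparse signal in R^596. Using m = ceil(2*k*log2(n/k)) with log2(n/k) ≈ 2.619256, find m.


log2(n/k) = log2(596/97) ≈ 2.619256.
2*k*log2(n/k) ≈ 2*97*2.619256 = 508.135664.
m = ceil(508.135664) = 509.

509


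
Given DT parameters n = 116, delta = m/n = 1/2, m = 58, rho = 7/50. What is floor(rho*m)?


m = 1/2*116 = 58.
rho = 7/50.
rho*m = 7/50*58 = 8.12.
k = floor(8.12) = 8.

8


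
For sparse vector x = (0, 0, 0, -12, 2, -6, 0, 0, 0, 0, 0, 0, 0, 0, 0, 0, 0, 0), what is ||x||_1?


Non-zero entries: [(3, -12), (4, 2), (5, -6)]
Absolute values: [12, 2, 6]
||x||_1 = sum = 20.

20


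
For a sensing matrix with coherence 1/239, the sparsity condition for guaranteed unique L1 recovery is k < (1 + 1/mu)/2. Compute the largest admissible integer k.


1/mu = 239.
1 + 1/mu = 240.
(1 + 1/mu)/2 = 120 is an integer and the inequality is strict, so k_max = 120 - 1 = 119.

119


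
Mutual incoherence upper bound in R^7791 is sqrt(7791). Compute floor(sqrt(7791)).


88^2 = 7744 <= 7791 < 7921 = 89^2, so 88 <= sqrt(7791) < 89.
floor(sqrt(7791)) = 88.

88


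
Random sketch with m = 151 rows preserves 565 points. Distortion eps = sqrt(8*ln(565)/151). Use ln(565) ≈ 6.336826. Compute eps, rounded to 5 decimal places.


ln(565) ≈ 6.336826.
8*ln(N)/m ≈ 8*6.336826/151 ≈ 0.33572588.
eps = sqrt(0.33572588) ≈ 0.5794186 ≈ 0.57942.

0.57942


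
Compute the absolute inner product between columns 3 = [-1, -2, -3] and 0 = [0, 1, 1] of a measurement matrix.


Inner product: -1*0 + -2*1 + -3*1
Products: [0, -2, -3]
Sum = -5.
|dot| = 5.

5


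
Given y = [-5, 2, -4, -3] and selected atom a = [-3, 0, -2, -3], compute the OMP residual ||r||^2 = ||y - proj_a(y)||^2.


a^T a = 22.
a^T y = 32.
coeff = 32/22 = 16/11.
||r||^2 = 82/11.

82/11


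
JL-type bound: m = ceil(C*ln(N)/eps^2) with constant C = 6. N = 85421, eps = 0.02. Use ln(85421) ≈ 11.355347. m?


ln(85421) ≈ 11.355347.
eps^2 = 0.02^2 = 0.0004.
C*ln(N)/eps^2 ≈ 6*11.355347/0.0004 ≈ 170330.205.
m = ceil(170330.205) = 170331.

170331


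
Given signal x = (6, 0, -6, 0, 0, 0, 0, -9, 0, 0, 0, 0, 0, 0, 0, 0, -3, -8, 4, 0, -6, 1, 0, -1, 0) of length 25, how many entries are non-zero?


Non-zero positions: [0, 2, 7, 16, 17, 18, 20, 21, 23].
Sparsity = 9.

9


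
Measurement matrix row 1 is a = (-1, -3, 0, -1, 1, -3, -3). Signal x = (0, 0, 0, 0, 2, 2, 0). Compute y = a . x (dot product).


Non-zero terms: ['1*2', '-3*2']
Products: [2, -6]
y = sum = -4.

-4


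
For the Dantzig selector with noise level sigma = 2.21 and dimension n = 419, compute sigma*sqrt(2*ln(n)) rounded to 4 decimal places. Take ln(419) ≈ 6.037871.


ln(419) ≈ 6.037871.
2*ln(n) ≈ 12.075742.
sqrt(2*ln(n)) ≈ sqrt(12.075742) ≈ 3.475017.
threshold ≈ 2.21*3.475017 = 7.67978757 ≈ 7.6798.

7.6798


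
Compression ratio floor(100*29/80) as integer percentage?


100*m/n = 100*29/80 ≈ 36.25.
floor = 36.

36


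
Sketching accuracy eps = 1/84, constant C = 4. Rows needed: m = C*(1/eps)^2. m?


1/eps = 84.
(1/eps)^2 = 7056.
m = 4*7056 = 28224.

28224


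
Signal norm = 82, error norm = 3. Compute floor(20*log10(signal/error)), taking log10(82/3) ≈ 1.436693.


||x||/||e|| = 82/3.
log10(82/3) ≈ 1.436693.
20*log10(||x||/||e||) ≈ 20*1.436693 = 28.73386.
floor(28.73386) = 28.

28


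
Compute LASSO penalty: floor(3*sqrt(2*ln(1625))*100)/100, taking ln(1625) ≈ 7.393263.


ln(1625) ≈ 7.393263.
2*ln(n) ≈ 14.786526.
sqrt(2*ln(n)) ≈ sqrt(14.786526) ≈ 3.845325.
lambda ≈ 3*3.845325 = 11.535975.
floor(lambda*100)/100 = 11.53.

11.53


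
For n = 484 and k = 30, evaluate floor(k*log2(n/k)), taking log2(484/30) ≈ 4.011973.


log2(n/k) = log2(484/30) ≈ 4.011973.
k*log2(n/k) ≈ 30*4.011973 = 120.35919.
floor(120.35919) = 120.

120


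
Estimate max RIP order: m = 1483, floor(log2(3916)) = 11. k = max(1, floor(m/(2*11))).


floor(log2(3916)) = 11.
2*11 = 22.
m/(2*floor(log2(n))) = 1483/22 ≈ 67.4091.
floor = 67.
k = max(1, 67) = 67.

67


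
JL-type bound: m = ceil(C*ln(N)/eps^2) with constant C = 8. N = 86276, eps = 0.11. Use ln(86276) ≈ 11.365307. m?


ln(86276) ≈ 11.365307.
eps^2 = 0.11^2 = 0.0121.
C*ln(N)/eps^2 ≈ 8*11.365307/0.0121 ≈ 7514.2526.
m = ceil(7514.2526) = 7515.

7515


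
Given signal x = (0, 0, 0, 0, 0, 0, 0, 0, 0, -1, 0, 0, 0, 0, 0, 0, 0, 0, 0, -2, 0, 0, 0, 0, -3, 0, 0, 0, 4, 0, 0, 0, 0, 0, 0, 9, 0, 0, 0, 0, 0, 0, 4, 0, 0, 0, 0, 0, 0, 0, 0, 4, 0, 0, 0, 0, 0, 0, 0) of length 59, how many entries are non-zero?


Non-zero positions: [9, 19, 24, 28, 35, 42, 51].
Sparsity = 7.

7


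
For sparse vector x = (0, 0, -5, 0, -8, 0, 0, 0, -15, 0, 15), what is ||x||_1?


Non-zero entries: [(2, -5), (4, -8), (8, -15), (10, 15)]
Absolute values: [5, 8, 15, 15]
||x||_1 = sum = 43.

43


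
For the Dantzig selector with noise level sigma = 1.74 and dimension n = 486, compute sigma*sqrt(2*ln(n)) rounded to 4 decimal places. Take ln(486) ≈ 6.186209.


ln(486) ≈ 6.186209.
2*ln(n) ≈ 12.372418.
sqrt(2*ln(n)) ≈ sqrt(12.372418) ≈ 3.517445.
threshold ≈ 1.74*3.517445 = 6.1203543 ≈ 6.1204.

6.1204


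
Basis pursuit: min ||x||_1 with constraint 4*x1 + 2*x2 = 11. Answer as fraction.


Axis intercepts:
  x1 = 11/4, x2 = 0: L1 = 11/4
  x1 = 0, x2 = 11/2: L1 = 11/2
x* = (11/4, 0)
||x*||_1 = 11/4.

11/4


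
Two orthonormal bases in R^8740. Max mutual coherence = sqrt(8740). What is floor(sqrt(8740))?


93^2 = 8649 <= 8740 < 8836 = 94^2, so 93 <= sqrt(8740) < 94.
floor(sqrt(8740)) = 93.

93


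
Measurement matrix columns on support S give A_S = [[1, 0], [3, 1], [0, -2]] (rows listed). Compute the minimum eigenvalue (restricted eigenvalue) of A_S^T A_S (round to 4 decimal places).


A_S^T A_S = [[10, 3], [3, 5]].
trace = 15.
det = 41.
disc = trace^2 - 4*det = 225 - 4*41 = 61.
sqrt(61) ≈ 7.810250.
lam_min = (15 - sqrt(61))/2 ≈ (15 - 7.810250)/2 = 3.594875 ≈ 3.5949.

3.5949


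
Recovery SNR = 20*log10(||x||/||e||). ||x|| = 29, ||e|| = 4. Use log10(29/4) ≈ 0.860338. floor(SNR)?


||x||/||e|| = 29/4.
log10(29/4) ≈ 0.860338.
20*log10(||x||/||e||) ≈ 20*0.860338 = 17.20676.
floor(17.20676) = 17.

17


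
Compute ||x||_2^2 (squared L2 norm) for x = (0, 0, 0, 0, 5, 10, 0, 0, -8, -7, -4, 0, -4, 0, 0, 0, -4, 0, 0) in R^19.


Non-zero entries: [(4, 5), (5, 10), (8, -8), (9, -7), (10, -4), (12, -4), (16, -4)]
Squares: [25, 100, 64, 49, 16, 16, 16]
||x||_2^2 = sum = 286.

286


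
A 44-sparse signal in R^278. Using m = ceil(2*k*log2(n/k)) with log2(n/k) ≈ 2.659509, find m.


log2(n/k) = log2(278/44) ≈ 2.659509.
2*k*log2(n/k) ≈ 2*44*2.659509 = 234.036792.
m = ceil(234.036792) = 235.

235


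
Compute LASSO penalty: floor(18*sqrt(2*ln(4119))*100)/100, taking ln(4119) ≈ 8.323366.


ln(4119) ≈ 8.323366.
2*ln(n) ≈ 16.646732.
sqrt(2*ln(n)) ≈ sqrt(16.646732) ≈ 4.080041.
lambda ≈ 18*4.080041 = 73.440738.
floor(lambda*100)/100 = 73.44.

73.44


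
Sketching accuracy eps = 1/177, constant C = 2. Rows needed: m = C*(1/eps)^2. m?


1/eps = 177.
(1/eps)^2 = 31329.
m = 2*31329 = 62658.

62658


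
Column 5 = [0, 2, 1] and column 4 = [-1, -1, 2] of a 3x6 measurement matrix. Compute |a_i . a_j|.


Inner product: 0*-1 + 2*-1 + 1*2
Products: [0, -2, 2]
Sum = 0.
|dot| = 0.

0


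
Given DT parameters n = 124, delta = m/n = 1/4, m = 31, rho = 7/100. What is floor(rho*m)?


m = 1/4*124 = 31.
rho = 7/100.
rho*m = 7/100*31 = 2.17.
k = floor(2.17) = 2.

2


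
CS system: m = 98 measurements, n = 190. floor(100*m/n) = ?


100*m/n = 100*98/190 ≈ 51.5789.
floor = 51.

51


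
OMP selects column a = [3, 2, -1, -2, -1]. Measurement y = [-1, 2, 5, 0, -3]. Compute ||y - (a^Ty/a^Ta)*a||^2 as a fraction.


a^T a = 19.
a^T y = -1.
coeff = -1/19 = -1/19.
||r||^2 = 740/19.

740/19


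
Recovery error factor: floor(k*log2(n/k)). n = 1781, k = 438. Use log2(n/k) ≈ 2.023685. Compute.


log2(n/k) = log2(1781/438) ≈ 2.023685.
k*log2(n/k) ≈ 438*2.023685 = 886.37403.
floor(886.37403) = 886.

886


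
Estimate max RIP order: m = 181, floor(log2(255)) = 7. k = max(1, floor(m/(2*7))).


floor(log2(255)) = 7.
2*7 = 14.
m/(2*floor(log2(n))) = 181/14 ≈ 12.9286.
floor = 12.
k = max(1, 12) = 12.

12


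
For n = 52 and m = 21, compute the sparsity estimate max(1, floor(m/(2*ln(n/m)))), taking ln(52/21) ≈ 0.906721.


n/m = 52/21.
ln(n/m) ≈ 0.906721.
2*ln(n/m) ≈ 1.813442.
m/(2*ln(n/m)) ≈ 21/1.813442 ≈ 11.5802.
floor = 11.
k_max = max(1, 11) = 11.

11


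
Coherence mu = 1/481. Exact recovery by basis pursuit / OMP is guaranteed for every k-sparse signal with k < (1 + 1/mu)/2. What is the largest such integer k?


1/mu = 481.
1 + 1/mu = 482.
(1 + 1/mu)/2 = 241 is an integer and the inequality is strict, so k_max = 241 - 1 = 240.

240


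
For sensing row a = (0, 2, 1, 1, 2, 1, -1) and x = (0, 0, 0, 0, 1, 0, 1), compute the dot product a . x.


Non-zero terms: ['2*1', '-1*1']
Products: [2, -1]
y = sum = 1.

1


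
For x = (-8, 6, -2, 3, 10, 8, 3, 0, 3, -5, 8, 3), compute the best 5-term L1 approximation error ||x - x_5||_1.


Sorted |x_i| descending: [10, 8, 8, 8, 6, 5, 3, 3, 3, 3, 2, 0]
Keep top 5: [10, 8, 8, 8, 6]
Tail entries: [5, 3, 3, 3, 3, 2, 0]
L1 error = sum of tail = 19.

19


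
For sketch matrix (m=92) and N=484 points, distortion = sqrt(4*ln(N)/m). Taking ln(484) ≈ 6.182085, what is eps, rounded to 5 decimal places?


ln(484) ≈ 6.182085.
4*ln(N)/m ≈ 4*6.182085/92 ≈ 0.2687863.
eps = sqrt(0.2687863) ≈ 0.518446 ≈ 0.51845.

0.51845


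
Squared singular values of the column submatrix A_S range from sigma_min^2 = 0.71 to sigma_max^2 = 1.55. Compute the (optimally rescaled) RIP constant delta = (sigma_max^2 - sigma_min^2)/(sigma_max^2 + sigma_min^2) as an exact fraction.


lambda_max - lambda_min = 1.55 - 0.71 = 0.84.
lambda_max + lambda_min = 1.55 + 0.71 = 2.26.
delta = 0.84/2.26 = 84/226 = 42/113.

42/113


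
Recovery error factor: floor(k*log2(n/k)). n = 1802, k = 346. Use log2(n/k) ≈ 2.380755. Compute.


log2(n/k) = log2(1802/346) ≈ 2.380755.
k*log2(n/k) ≈ 346*2.380755 = 823.74123.
floor(823.74123) = 823.

823


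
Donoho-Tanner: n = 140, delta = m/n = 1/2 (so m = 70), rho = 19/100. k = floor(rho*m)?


m = 1/2*140 = 70.
rho = 19/100.
rho*m = 19/100*70 = 13.3.
k = floor(13.3) = 13.

13


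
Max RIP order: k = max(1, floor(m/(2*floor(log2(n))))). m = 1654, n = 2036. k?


floor(log2(2036)) = 10.
2*10 = 20.
m/(2*floor(log2(n))) = 1654/20 ≈ 82.7.
floor = 82.
k = max(1, 82) = 82.

82


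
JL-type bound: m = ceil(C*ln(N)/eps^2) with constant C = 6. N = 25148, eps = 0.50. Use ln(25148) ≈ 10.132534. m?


ln(25148) ≈ 10.132534.
eps^2 = 0.50^2 = 0.25.
C*ln(N)/eps^2 ≈ 6*10.132534/0.25 ≈ 243.1808.
m = ceil(243.1808) = 244.

244


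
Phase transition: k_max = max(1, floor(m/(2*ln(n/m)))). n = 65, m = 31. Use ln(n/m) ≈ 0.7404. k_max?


n/m = 65/31.
ln(n/m) ≈ 0.7404.
2*ln(n/m) ≈ 1.4808.
m/(2*ln(n/m)) ≈ 31/1.4808 ≈ 20.9346.
floor = 20.
k_max = max(1, 20) = 20.

20


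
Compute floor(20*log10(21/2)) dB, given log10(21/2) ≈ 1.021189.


||x||/||e|| = 21/2.
log10(21/2) ≈ 1.021189.
20*log10(||x||/||e||) ≈ 20*1.021189 = 20.42378.
floor(20.42378) = 20.

20


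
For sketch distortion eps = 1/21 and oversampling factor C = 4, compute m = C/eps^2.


1/eps = 21.
(1/eps)^2 = 441.
m = 4*441 = 1764.

1764


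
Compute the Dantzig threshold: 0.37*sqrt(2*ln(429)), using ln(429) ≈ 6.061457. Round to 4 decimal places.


ln(429) ≈ 6.061457.
2*ln(n) ≈ 12.122914.
sqrt(2*ln(n)) ≈ sqrt(12.122914) ≈ 3.481798.
threshold ≈ 0.37*3.481798 = 1.28826526 ≈ 1.2883.

1.2883


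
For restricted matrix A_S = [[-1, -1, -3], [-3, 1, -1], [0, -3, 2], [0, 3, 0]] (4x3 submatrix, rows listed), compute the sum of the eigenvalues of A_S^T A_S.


Sum of eigenvalues of A_S^T A_S = trace(A_S^T A_S) = sum of squared column norms of A_S.
A_S^T A_S diagonal: [10, 20, 14].
trace = 10 + 20 + 14 = 44.

44


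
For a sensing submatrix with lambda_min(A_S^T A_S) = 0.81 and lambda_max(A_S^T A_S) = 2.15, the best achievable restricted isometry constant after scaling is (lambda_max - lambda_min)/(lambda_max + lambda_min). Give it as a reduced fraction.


lambda_max - lambda_min = 2.15 - 0.81 = 1.34.
lambda_max + lambda_min = 2.15 + 0.81 = 2.96.
delta = 1.34/2.96 = 134/296 = 67/148.

67/148


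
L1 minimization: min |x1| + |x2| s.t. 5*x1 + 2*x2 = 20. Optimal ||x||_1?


Axis intercepts:
  x1 = 4, x2 = 0: L1 = 4
  x1 = 0, x2 = 10: L1 = 10
x* = (4, 0)
||x*||_1 = 4.

4


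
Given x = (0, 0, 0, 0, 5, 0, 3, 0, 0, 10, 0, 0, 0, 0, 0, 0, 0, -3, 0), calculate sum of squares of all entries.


Non-zero entries: [(4, 5), (6, 3), (9, 10), (17, -3)]
Squares: [25, 9, 100, 9]
||x||_2^2 = sum = 143.

143


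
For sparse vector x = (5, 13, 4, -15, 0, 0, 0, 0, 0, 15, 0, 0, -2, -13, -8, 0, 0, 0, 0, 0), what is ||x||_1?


Non-zero entries: [(0, 5), (1, 13), (2, 4), (3, -15), (9, 15), (12, -2), (13, -13), (14, -8)]
Absolute values: [5, 13, 4, 15, 15, 2, 13, 8]
||x||_1 = sum = 75.

75


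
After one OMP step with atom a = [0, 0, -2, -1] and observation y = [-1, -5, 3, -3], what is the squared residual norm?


a^T a = 5.
a^T y = -3.
coeff = -3/5 = -3/5.
||r||^2 = 211/5.

211/5


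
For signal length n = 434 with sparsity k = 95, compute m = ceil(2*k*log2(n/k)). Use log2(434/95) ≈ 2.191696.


log2(n/k) = log2(434/95) ≈ 2.191696.
2*k*log2(n/k) ≈ 2*95*2.191696 = 416.42224.
m = ceil(416.42224) = 417.

417


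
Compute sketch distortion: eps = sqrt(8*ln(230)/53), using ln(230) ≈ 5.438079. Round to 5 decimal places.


ln(230) ≈ 5.438079.
8*ln(N)/m ≈ 8*5.438079/53 ≈ 0.82084211.
eps = sqrt(0.82084211) ≈ 0.9060034 ≈ 0.90600.

0.90600


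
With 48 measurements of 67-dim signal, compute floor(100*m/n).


100*m/n = 100*48/67 ≈ 71.6418.
floor = 71.

71


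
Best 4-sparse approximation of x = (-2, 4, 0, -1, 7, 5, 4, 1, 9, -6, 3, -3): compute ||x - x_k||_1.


Sorted |x_i| descending: [9, 7, 6, 5, 4, 4, 3, 3, 2, 1, 1, 0]
Keep top 4: [9, 7, 6, 5]
Tail entries: [4, 4, 3, 3, 2, 1, 1, 0]
L1 error = sum of tail = 18.

18


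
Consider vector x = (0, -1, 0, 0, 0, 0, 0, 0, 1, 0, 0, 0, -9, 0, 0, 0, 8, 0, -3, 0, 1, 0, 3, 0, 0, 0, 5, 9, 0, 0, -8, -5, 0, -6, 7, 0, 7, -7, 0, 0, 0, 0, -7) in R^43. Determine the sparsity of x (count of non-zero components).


Non-zero positions: [1, 8, 12, 16, 18, 20, 22, 26, 27, 30, 31, 33, 34, 36, 37, 42].
Sparsity = 16.

16


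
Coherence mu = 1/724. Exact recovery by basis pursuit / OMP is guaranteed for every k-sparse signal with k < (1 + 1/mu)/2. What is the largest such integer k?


1/mu = 724.
1 + 1/mu = 725.
(1 + 1/mu)/2 = 362.5 is not an integer, so k_max = floor(362.5) = 362.

362


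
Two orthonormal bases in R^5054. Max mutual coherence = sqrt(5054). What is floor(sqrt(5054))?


71^2 = 5041 <= 5054 < 5184 = 72^2, so 71 <= sqrt(5054) < 72.
floor(sqrt(5054)) = 71.

71


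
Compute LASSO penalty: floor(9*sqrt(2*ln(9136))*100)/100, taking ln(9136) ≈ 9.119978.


ln(9136) ≈ 9.119978.
2*ln(n) ≈ 18.239956.
sqrt(2*ln(n)) ≈ sqrt(18.239956) ≈ 4.270826.
lambda ≈ 9*4.270826 = 38.437434.
floor(lambda*100)/100 = 38.43.

38.43


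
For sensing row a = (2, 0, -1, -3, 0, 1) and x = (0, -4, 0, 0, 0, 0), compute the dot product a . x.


Non-zero terms: ['0*-4']
Products: [0]
y = sum = 0.

0


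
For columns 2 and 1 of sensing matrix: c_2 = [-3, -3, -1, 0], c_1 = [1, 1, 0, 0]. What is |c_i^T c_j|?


Inner product: -3*1 + -3*1 + -1*0 + 0*0
Products: [-3, -3, 0, 0]
Sum = -6.
|dot| = 6.

6


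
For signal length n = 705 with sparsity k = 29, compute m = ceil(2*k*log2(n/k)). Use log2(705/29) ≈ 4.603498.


log2(n/k) = log2(705/29) ≈ 4.603498.
2*k*log2(n/k) ≈ 2*29*4.603498 = 267.002884.
m = ceil(267.002884) = 268.

268


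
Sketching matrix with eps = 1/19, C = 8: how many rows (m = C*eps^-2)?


1/eps = 19.
(1/eps)^2 = 361.
m = 8*361 = 2888.

2888


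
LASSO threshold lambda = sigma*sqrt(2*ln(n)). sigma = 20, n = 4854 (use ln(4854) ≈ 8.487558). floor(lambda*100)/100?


ln(4854) ≈ 8.487558.
2*ln(n) ≈ 16.975116.
sqrt(2*ln(n)) ≈ sqrt(16.975116) ≈ 4.120087.
lambda ≈ 20*4.120087 = 82.40174.
floor(lambda*100)/100 = 82.40.

82.40


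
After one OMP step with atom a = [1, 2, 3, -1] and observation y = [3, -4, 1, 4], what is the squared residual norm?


a^T a = 15.
a^T y = -6.
coeff = -6/15 = -2/5.
||r||^2 = 198/5.

198/5


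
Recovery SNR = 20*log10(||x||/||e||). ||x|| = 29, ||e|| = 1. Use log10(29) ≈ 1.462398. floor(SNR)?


||x||/||e|| = 29/1 = 29.
log10(29) ≈ 1.462398.
20*log10(||x||/||e||) ≈ 20*1.462398 = 29.24796.
floor(29.24796) = 29.

29


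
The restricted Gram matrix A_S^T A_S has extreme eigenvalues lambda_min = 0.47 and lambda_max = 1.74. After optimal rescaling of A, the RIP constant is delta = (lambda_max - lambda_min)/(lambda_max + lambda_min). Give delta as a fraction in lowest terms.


lambda_max - lambda_min = 1.74 - 0.47 = 1.27.
lambda_max + lambda_min = 1.74 + 0.47 = 2.21.
delta = 1.27/2.21 = 127/221.

127/221


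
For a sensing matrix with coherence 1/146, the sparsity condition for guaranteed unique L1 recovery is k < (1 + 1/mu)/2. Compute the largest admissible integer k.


1/mu = 146.
1 + 1/mu = 147.
(1 + 1/mu)/2 = 73.5 is not an integer, so k_max = floor(73.5) = 73.

73


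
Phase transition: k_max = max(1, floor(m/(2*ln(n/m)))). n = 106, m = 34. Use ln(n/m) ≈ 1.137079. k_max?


n/m = 106/34 = 53/17.
ln(n/m) ≈ 1.137079.
2*ln(n/m) ≈ 2.274158.
m/(2*ln(n/m)) ≈ 34/2.274158 ≈ 14.9506.
floor = 14.
k_max = max(1, 14) = 14.

14


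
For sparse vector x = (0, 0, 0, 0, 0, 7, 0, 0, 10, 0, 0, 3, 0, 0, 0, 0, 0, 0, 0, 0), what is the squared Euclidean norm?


Non-zero entries: [(5, 7), (8, 10), (11, 3)]
Squares: [49, 100, 9]
||x||_2^2 = sum = 158.

158


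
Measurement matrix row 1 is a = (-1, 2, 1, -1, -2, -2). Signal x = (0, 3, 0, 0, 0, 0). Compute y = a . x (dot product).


Non-zero terms: ['2*3']
Products: [6]
y = sum = 6.

6


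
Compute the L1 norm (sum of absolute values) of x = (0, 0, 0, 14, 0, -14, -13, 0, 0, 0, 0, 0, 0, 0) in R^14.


Non-zero entries: [(3, 14), (5, -14), (6, -13)]
Absolute values: [14, 14, 13]
||x||_1 = sum = 41.

41


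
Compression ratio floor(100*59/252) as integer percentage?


100*m/n = 100*59/252 ≈ 23.4127.
floor = 23.

23


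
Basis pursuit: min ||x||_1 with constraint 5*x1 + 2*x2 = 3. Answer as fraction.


Axis intercepts:
  x1 = 3/5, x2 = 0: L1 = 3/5
  x1 = 0, x2 = 3/2: L1 = 3/2
x* = (3/5, 0)
||x*||_1 = 3/5.

3/5


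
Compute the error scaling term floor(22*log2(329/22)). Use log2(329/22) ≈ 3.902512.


log2(n/k) = log2(329/22) ≈ 3.902512.
k*log2(n/k) ≈ 22*3.902512 = 85.855264.
floor(85.855264) = 85.

85


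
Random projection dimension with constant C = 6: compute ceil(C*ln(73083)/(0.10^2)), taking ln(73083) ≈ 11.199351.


ln(73083) ≈ 11.199351.
eps^2 = 0.10^2 = 0.01.
C*ln(N)/eps^2 ≈ 6*11.199351/0.01 ≈ 6719.6106.
m = ceil(6719.6106) = 6720.

6720


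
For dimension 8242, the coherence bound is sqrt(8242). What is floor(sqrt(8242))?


90^2 = 8100 <= 8242 < 8281 = 91^2, so 90 <= sqrt(8242) < 91.
floor(sqrt(8242)) = 90.

90


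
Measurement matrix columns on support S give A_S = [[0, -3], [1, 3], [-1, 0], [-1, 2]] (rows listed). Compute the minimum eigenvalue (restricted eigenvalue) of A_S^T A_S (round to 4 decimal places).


A_S^T A_S = [[3, 1], [1, 22]].
trace = 25.
det = 65.
disc = trace^2 - 4*det = 625 - 4*65 = 365.
sqrt(365) ≈ 19.104973.
lam_min = (25 - sqrt(365))/2 ≈ (25 - 19.104973)/2 = 2.9475135 ≈ 2.9475.

2.9475


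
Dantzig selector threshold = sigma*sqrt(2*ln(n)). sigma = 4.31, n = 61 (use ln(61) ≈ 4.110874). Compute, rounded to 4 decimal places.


ln(61) ≈ 4.110874.
2*ln(n) ≈ 8.221748.
sqrt(2*ln(n)) ≈ sqrt(8.221748) ≈ 2.867359.
threshold ≈ 4.31*2.867359 = 12.35831729 ≈ 12.3583.

12.3583


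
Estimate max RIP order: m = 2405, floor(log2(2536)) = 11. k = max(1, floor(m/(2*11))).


floor(log2(2536)) = 11.
2*11 = 22.
m/(2*floor(log2(n))) = 2405/22 ≈ 109.3182.
floor = 109.
k = max(1, 109) = 109.

109


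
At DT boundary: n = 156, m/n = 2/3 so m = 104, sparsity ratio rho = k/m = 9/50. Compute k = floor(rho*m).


m = 2/3*156 = 104.
rho = 9/50.
rho*m = 9/50*104 = 18.72.
k = floor(18.72) = 18.

18


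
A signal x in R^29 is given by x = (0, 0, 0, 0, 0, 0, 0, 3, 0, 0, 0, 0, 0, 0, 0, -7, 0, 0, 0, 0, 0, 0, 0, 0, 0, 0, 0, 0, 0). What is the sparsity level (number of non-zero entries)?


Non-zero positions: [7, 15].
Sparsity = 2.

2


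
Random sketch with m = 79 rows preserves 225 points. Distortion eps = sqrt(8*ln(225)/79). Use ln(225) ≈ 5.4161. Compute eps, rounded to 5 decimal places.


ln(225) ≈ 5.4161.
8*ln(N)/m ≈ 8*5.4161/79 ≈ 0.54846582.
eps = sqrt(0.54846582) ≈ 0.7405848 ≈ 0.74058.

0.74058


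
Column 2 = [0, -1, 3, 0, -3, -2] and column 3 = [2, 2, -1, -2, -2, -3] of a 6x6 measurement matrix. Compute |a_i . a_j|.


Inner product: 0*2 + -1*2 + 3*-1 + 0*-2 + -3*-2 + -2*-3
Products: [0, -2, -3, 0, 6, 6]
Sum = 7.
|dot| = 7.

7


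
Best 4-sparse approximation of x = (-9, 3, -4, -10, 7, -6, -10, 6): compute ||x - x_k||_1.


Sorted |x_i| descending: [10, 10, 9, 7, 6, 6, 4, 3]
Keep top 4: [10, 10, 9, 7]
Tail entries: [6, 6, 4, 3]
L1 error = sum of tail = 19.

19


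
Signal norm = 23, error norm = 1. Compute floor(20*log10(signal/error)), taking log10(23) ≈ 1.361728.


||x||/||e|| = 23/1 = 23.
log10(23) ≈ 1.361728.
20*log10(||x||/||e||) ≈ 20*1.361728 = 27.23456.
floor(27.23456) = 27.

27


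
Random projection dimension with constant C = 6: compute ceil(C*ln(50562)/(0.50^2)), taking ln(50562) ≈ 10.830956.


ln(50562) ≈ 10.830956.
eps^2 = 0.50^2 = 0.25.
C*ln(N)/eps^2 ≈ 6*10.830956/0.25 ≈ 259.9429.
m = ceil(259.9429) = 260.

260


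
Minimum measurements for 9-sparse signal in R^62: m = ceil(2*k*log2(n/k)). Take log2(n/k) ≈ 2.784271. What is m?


log2(n/k) = log2(62/9) ≈ 2.784271.
2*k*log2(n/k) ≈ 2*9*2.784271 = 50.116878.
m = ceil(50.116878) = 51.

51


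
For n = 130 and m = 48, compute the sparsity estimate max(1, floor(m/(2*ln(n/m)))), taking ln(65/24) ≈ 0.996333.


n/m = 130/48 = 65/24.
ln(n/m) ≈ 0.996333.
2*ln(n/m) ≈ 1.992666.
m/(2*ln(n/m)) ≈ 48/1.992666 ≈ 24.0883.
floor = 24.
k_max = max(1, 24) = 24.

24


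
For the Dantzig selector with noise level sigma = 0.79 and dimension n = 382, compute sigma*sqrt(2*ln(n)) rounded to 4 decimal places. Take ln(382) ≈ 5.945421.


ln(382) ≈ 5.945421.
2*ln(n) ≈ 11.890842.
sqrt(2*ln(n)) ≈ sqrt(11.890842) ≈ 3.44831.
threshold ≈ 0.79*3.44831 = 2.7241649 ≈ 2.7242.

2.7242


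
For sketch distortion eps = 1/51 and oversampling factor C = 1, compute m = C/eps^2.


1/eps = 51.
(1/eps)^2 = 2601.
m = 1*2601 = 2601.

2601


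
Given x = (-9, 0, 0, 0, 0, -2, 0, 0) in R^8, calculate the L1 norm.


Non-zero entries: [(0, -9), (5, -2)]
Absolute values: [9, 2]
||x||_1 = sum = 11.

11


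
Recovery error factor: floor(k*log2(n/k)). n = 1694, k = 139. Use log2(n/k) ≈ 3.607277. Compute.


log2(n/k) = log2(1694/139) ≈ 3.607277.
k*log2(n/k) ≈ 139*3.607277 = 501.411503.
floor(501.411503) = 501.

501


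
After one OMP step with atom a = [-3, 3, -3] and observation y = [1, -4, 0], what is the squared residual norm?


a^T a = 27.
a^T y = -15.
coeff = -15/27 = -5/9.
||r||^2 = 26/3.

26/3


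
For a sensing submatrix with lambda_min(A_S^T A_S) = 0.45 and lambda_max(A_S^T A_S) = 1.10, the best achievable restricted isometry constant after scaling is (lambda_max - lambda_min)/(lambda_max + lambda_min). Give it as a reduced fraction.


lambda_max - lambda_min = 1.10 - 0.45 = 0.65.
lambda_max + lambda_min = 1.10 + 0.45 = 1.55.
delta = 0.65/1.55 = 65/155 = 13/31.

13/31


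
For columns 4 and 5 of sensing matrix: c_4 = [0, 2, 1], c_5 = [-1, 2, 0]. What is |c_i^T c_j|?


Inner product: 0*-1 + 2*2 + 1*0
Products: [0, 4, 0]
Sum = 4.
|dot| = 4.

4


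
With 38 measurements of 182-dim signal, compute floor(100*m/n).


100*m/n = 100*38/182 ≈ 20.8791.
floor = 20.

20


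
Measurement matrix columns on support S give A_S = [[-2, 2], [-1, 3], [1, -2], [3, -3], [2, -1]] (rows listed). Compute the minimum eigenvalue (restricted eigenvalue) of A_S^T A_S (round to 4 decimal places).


A_S^T A_S = [[19, -20], [-20, 27]].
trace = 46.
det = 113.
disc = trace^2 - 4*det = 2116 - 4*113 = 1664.
sqrt(1664) ≈ 40.792156.
lam_min = (46 - sqrt(1664))/2 ≈ (46 - 40.792156)/2 = 2.603922 ≈ 2.6039.

2.6039


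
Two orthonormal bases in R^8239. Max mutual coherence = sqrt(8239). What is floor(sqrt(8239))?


90^2 = 8100 <= 8239 < 8281 = 91^2, so 90 <= sqrt(8239) < 91.
floor(sqrt(8239)) = 90.

90


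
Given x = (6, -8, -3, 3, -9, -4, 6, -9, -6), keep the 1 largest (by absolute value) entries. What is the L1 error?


Sorted |x_i| descending: [9, 9, 8, 6, 6, 6, 4, 3, 3]
Keep top 1: [9]
Tail entries: [9, 8, 6, 6, 6, 4, 3, 3]
L1 error = sum of tail = 45.

45


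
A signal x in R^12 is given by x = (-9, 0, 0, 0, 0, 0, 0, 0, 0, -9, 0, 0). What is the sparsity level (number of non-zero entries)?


Non-zero positions: [0, 9].
Sparsity = 2.

2


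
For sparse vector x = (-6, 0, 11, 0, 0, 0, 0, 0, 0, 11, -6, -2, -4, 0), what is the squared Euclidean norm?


Non-zero entries: [(0, -6), (2, 11), (9, 11), (10, -6), (11, -2), (12, -4)]
Squares: [36, 121, 121, 36, 4, 16]
||x||_2^2 = sum = 334.

334


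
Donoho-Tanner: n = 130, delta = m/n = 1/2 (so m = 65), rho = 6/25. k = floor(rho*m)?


m = 1/2*130 = 65.
rho = 6/25.
rho*m = 6/25*65 = 15.6.
k = floor(15.6) = 15.

15


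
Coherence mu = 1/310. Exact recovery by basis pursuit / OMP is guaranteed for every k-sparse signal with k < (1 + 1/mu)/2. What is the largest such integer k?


1/mu = 310.
1 + 1/mu = 311.
(1 + 1/mu)/2 = 155.5 is not an integer, so k_max = floor(155.5) = 155.

155


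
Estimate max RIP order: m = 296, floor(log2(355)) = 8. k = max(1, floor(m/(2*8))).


floor(log2(355)) = 8.
2*8 = 16.
m/(2*floor(log2(n))) = 296/16 ≈ 18.5.
floor = 18.
k = max(1, 18) = 18.

18


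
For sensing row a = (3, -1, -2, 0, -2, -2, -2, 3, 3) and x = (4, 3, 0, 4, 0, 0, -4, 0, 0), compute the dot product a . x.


Non-zero terms: ['3*4', '-1*3', '0*4', '-2*-4']
Products: [12, -3, 0, 8]
y = sum = 17.

17


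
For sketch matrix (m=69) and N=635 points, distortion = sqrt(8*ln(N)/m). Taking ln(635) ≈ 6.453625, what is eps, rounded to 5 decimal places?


ln(635) ≈ 6.453625.
8*ln(N)/m ≈ 8*6.453625/69 ≈ 0.74824638.
eps = sqrt(0.74824638) ≈ 0.8650124 ≈ 0.86501.

0.86501


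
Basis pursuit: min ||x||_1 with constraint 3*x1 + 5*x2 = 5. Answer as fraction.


Axis intercepts:
  x1 = 5/3, x2 = 0: L1 = 5/3
  x1 = 0, x2 = 1: L1 = 1
x* = (0, 1)
||x*||_1 = 1.

1


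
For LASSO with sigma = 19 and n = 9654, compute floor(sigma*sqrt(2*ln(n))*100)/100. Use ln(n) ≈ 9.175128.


ln(9654) ≈ 9.175128.
2*ln(n) ≈ 18.350256.
sqrt(2*ln(n)) ≈ sqrt(18.350256) ≈ 4.28372.
lambda ≈ 19*4.28372 = 81.39068.
floor(lambda*100)/100 = 81.39.

81.39


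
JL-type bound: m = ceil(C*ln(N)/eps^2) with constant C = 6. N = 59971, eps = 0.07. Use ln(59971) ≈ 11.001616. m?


ln(59971) ≈ 11.001616.
eps^2 = 0.07^2 = 0.0049.
C*ln(N)/eps^2 ≈ 6*11.001616/0.0049 ≈ 13471.3665.
m = ceil(13471.3665) = 13472.

13472


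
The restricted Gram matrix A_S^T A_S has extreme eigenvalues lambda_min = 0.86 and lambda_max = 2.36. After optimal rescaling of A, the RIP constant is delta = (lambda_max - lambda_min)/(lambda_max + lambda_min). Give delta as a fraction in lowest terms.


lambda_max - lambda_min = 2.36 - 0.86 = 1.50.
lambda_max + lambda_min = 2.36 + 0.86 = 3.22.
delta = 1.50/3.22 = 150/322 = 75/161.

75/161


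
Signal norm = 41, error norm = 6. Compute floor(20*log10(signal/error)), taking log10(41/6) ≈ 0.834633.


||x||/||e|| = 41/6.
log10(41/6) ≈ 0.834633.
20*log10(||x||/||e||) ≈ 20*0.834633 = 16.69266.
floor(16.69266) = 16.

16


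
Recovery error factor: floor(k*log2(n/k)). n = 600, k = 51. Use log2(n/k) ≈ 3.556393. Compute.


log2(n/k) = log2(600/51) ≈ 3.556393.
k*log2(n/k) ≈ 51*3.556393 = 181.376043.
floor(181.376043) = 181.

181


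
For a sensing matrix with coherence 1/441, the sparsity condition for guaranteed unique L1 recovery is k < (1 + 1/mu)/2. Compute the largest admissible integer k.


1/mu = 441.
1 + 1/mu = 442.
(1 + 1/mu)/2 = 221 is an integer and the inequality is strict, so k_max = 221 - 1 = 220.

220


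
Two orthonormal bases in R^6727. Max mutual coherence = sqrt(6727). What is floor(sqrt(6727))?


82^2 = 6724 <= 6727 < 6889 = 83^2, so 82 <= sqrt(6727) < 83.
floor(sqrt(6727)) = 82.

82


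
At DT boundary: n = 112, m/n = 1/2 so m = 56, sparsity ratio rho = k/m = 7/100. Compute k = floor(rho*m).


m = 1/2*112 = 56.
rho = 7/100.
rho*m = 7/100*56 = 3.92.
k = floor(3.92) = 3.

3


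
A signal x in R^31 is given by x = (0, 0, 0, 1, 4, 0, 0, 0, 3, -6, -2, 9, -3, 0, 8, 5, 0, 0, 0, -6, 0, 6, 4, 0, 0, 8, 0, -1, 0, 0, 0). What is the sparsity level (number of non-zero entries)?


Non-zero positions: [3, 4, 8, 9, 10, 11, 12, 14, 15, 19, 21, 22, 25, 27].
Sparsity = 14.

14


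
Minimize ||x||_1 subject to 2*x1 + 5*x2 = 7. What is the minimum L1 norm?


Axis intercepts:
  x1 = 7/2, x2 = 0: L1 = 7/2
  x1 = 0, x2 = 7/5: L1 = 7/5
x* = (0, 7/5)
||x*||_1 = 7/5.

7/5


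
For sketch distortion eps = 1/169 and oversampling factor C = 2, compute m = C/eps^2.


1/eps = 169.
(1/eps)^2 = 28561.
m = 2*28561 = 57122.

57122


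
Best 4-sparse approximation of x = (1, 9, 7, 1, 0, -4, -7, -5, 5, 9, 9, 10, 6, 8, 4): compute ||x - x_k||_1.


Sorted |x_i| descending: [10, 9, 9, 9, 8, 7, 7, 6, 5, 5, 4, 4, 1, 1, 0]
Keep top 4: [10, 9, 9, 9]
Tail entries: [8, 7, 7, 6, 5, 5, 4, 4, 1, 1, 0]
L1 error = sum of tail = 48.

48


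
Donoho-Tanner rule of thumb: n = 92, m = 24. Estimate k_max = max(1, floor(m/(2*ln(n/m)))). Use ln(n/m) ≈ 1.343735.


n/m = 92/24 = 23/6.
ln(n/m) ≈ 1.343735.
2*ln(n/m) ≈ 2.68747.
m/(2*ln(n/m)) ≈ 24/2.68747 ≈ 8.9303.
floor = 8.
k_max = max(1, 8) = 8.

8


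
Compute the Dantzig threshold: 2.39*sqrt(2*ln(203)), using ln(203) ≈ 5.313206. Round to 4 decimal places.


ln(203) ≈ 5.313206.
2*ln(n) ≈ 10.626412.
sqrt(2*ln(n)) ≈ sqrt(10.626412) ≈ 3.259818.
threshold ≈ 2.39*3.259818 = 7.79096502 ≈ 7.7910.

7.7910


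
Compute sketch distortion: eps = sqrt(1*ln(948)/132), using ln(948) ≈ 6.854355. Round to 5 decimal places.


ln(948) ≈ 6.854355.
1*ln(N)/m ≈ 1*6.854355/132 ≈ 0.05192693.
eps = sqrt(0.05192693) ≈ 0.2278748 ≈ 0.22787.

0.22787


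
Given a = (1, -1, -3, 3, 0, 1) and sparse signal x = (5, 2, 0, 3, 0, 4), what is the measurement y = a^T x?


Non-zero terms: ['1*5', '-1*2', '3*3', '1*4']
Products: [5, -2, 9, 4]
y = sum = 16.

16


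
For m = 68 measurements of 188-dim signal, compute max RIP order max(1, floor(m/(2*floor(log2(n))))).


floor(log2(188)) = 7.
2*7 = 14.
m/(2*floor(log2(n))) = 68/14 ≈ 4.8571.
floor = 4.
k = max(1, 4) = 4.

4


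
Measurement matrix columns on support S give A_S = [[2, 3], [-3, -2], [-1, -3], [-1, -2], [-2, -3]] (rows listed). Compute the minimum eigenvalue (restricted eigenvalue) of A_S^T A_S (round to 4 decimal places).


A_S^T A_S = [[19, 23], [23, 35]].
trace = 54.
det = 136.
disc = trace^2 - 4*det = 2916 - 4*136 = 2372.
sqrt(2372) ≈ 48.703183.
lam_min = (54 - sqrt(2372))/2 ≈ (54 - 48.703183)/2 = 2.6484085 ≈ 2.6484.

2.6484


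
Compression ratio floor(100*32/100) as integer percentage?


100*m/n = 100*32/100 ≈ 32.0.
floor = 32.

32


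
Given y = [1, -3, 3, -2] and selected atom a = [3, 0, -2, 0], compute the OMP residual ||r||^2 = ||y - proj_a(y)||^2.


a^T a = 13.
a^T y = -3.
coeff = -3/13 = -3/13.
||r||^2 = 290/13.

290/13


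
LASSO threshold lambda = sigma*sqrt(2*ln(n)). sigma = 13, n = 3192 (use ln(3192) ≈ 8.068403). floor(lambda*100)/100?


ln(3192) ≈ 8.068403.
2*ln(n) ≈ 16.136806.
sqrt(2*ln(n)) ≈ sqrt(16.136806) ≈ 4.017064.
lambda ≈ 13*4.017064 = 52.221832.
floor(lambda*100)/100 = 52.22.

52.22


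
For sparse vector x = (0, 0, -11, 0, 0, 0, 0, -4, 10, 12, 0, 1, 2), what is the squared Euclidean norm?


Non-zero entries: [(2, -11), (7, -4), (8, 10), (9, 12), (11, 1), (12, 2)]
Squares: [121, 16, 100, 144, 1, 4]
||x||_2^2 = sum = 386.

386


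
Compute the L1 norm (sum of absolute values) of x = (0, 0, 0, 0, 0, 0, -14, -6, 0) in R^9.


Non-zero entries: [(6, -14), (7, -6)]
Absolute values: [14, 6]
||x||_1 = sum = 20.

20


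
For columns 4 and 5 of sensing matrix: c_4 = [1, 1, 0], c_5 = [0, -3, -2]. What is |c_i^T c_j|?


Inner product: 1*0 + 1*-3 + 0*-2
Products: [0, -3, 0]
Sum = -3.
|dot| = 3.

3


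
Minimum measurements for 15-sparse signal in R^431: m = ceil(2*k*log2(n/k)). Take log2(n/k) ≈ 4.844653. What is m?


log2(n/k) = log2(431/15) ≈ 4.844653.
2*k*log2(n/k) ≈ 2*15*4.844653 = 145.33959.
m = ceil(145.33959) = 146.

146


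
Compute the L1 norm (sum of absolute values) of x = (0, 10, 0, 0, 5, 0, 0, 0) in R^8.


Non-zero entries: [(1, 10), (4, 5)]
Absolute values: [10, 5]
||x||_1 = sum = 15.

15


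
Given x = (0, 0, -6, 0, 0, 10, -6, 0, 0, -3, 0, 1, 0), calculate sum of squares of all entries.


Non-zero entries: [(2, -6), (5, 10), (6, -6), (9, -3), (11, 1)]
Squares: [36, 100, 36, 9, 1]
||x||_2^2 = sum = 182.

182


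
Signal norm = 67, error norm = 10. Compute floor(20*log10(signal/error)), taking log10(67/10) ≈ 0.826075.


||x||/||e|| = 67/10.
log10(67/10) ≈ 0.826075.
20*log10(||x||/||e||) ≈ 20*0.826075 = 16.5215.
floor(16.5215) = 16.

16


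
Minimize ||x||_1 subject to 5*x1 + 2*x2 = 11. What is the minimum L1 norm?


Axis intercepts:
  x1 = 11/5, x2 = 0: L1 = 11/5
  x1 = 0, x2 = 11/2: L1 = 11/2
x* = (11/5, 0)
||x*||_1 = 11/5.

11/5


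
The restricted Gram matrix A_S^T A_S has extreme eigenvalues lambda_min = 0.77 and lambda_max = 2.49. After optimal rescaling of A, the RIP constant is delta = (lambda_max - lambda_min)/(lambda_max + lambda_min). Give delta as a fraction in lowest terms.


lambda_max - lambda_min = 2.49 - 0.77 = 1.72.
lambda_max + lambda_min = 2.49 + 0.77 = 3.26.
delta = 1.72/3.26 = 172/326 = 86/163.

86/163


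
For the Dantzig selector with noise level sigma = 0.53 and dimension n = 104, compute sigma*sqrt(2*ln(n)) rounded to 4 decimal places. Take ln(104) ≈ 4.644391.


ln(104) ≈ 4.644391.
2*ln(n) ≈ 9.288782.
sqrt(2*ln(n)) ≈ sqrt(9.288782) ≈ 3.04775.
threshold ≈ 0.53*3.04775 = 1.6153075 ≈ 1.6153.

1.6153


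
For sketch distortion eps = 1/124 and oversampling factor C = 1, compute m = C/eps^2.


1/eps = 124.
(1/eps)^2 = 15376.
m = 1*15376 = 15376.

15376


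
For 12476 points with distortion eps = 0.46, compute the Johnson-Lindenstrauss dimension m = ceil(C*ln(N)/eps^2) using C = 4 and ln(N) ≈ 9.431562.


ln(12476) ≈ 9.431562.
eps^2 = 0.46^2 = 0.2116.
C*ln(N)/eps^2 ≈ 4*9.431562/0.2116 ≈ 178.2904.
m = ceil(178.2904) = 179.

179
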